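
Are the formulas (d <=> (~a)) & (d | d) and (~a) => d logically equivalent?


Compare truth tables:
a | d | φ | ψ
-------------
False | False | False | False
True | False | False | True
False | True | True | True
True | True | False | True
They differ at row 2 (a=True, d=False): φ=False but ψ=True.

No, they are not logically equivalent.


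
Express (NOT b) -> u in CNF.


Step 1: Rewrite (¬b) → u as ¬(¬b) ∨ u.
Step 2: Eliminate any double negations (¬¬X = X).

b OR u


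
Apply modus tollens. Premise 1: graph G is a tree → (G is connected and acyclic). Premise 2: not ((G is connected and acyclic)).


Modus tollens: from (P → Q) and ¬Q, infer ¬P.
Q = '(G is connected and acyclic)' is denied; since P → Q, P must also fail.

Not (graph G is a tree).


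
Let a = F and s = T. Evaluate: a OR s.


Disjunction is false only when both operands are false.
Substitute: a=F, s=T.
F OR T evaluates to T.

T


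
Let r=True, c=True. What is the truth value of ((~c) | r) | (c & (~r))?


Substitute r=True, c=True:
~c = False
(~c) | r = False | True = True
~r = False
c & (~r) = True & False = False
((~c) | r) | (c & (~r)) = True | False = True

True


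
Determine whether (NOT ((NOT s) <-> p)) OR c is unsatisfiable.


Truth table over {c, p, s}:
c | p | s | φ
-------------
F | F | F | T
T | F | F | T
F | T | F | F
T | T | F | T
F | F | T | F
T | F | T | T
F | T | T | T
T | T | T | T
Satisfying assignment at row 1: c=F, p=F, s=F gives T.

No, it is not a contradiction.


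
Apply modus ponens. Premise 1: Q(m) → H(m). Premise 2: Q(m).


Modus ponens: from (P → Q) and P, infer Q.
P = 'Q(m)' is asserted, and P → Q holds, so Q follows.

H(m).


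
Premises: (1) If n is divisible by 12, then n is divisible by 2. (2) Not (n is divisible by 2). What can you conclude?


Modus tollens: from (P → Q) and ¬Q, infer ¬P.
Q = 'n is divisible by 2' is denied; since P → Q, P must also fail.

Not (n is divisible by 12).


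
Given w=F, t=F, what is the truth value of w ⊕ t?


Exclusive or is true when exactly one operand is true.
Substitute: w=F, t=F.
F ⊕ F evaluates to F.

F


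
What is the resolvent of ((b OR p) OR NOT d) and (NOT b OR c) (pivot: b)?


The clauses contain complementary literals b and NOTb.
Resolution eliminates this pair and disjoins the remaining literals (merging duplicates).

((p OR NOT d) OR c)


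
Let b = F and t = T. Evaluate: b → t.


Implication is false only when antecedent is true and consequent is false.
Substitute: b=F, t=T.
F → T evaluates to T.

T


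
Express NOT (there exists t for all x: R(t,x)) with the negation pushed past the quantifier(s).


Negation flips each quantifier (∀↔∃) and negates the inner predicate.
¬(there exists t for all x: φ) = for all t there exists x: ¬φ.

for all t there exists x: NOT(R(t,x))


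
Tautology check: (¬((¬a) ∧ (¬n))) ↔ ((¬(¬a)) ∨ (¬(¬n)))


Build the truth table over {a, n}:
a | n | φ
---------
F | F | T
T | F | T
F | T | T
T | T | T
Every row evaluates to true.

Yes, it is a tautology.


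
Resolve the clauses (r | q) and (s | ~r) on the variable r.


The clauses contain complementary literals r and ~r.
Resolution eliminates this pair and disjoins the remaining literals (merging duplicates).

(q | s)


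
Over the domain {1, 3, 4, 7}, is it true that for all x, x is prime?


Evaluate the predicate on each element: 1:F, 3:T, 4:F, 7:T.
Counterexample x = 1 fails the predicate.

F


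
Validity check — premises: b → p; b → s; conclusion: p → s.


This is (no valid rule). There exist truth assignments where the premises are all true but the conclusion is false.

Invalid.


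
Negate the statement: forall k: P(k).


¬(forall x: φ) = exists x: ¬φ, and ¬(exists x: φ) = forall x: ¬φ.
Apply to the universal statement.

exists k: ~(P(k))


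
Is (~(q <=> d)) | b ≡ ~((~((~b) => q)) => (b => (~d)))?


Compare truth tables:
b | d | q | φ | ψ
-----------------
False | False | False | False | False
True | False | False | True | False
False | True | False | True | False
True | True | False | True | False
False | False | True | True | False
True | False | True | True | False
False | True | True | False | False
True | True | True | True | False
They differ at row 2 (b=True, d=False, q=False): φ=True but ψ=False.

No, they are not logically equivalent.


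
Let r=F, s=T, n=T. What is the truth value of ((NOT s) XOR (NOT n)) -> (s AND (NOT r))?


Substitute r=F, s=T, n=T:
NOT s = F
NOT n = F
(NOT s) XOR (NOT n) = F XOR F = F
NOT r = T
s AND (NOT r) = T AND T = T
((NOT s) XOR (NOT n)) -> (s AND (NOT r)) = F -> T = T

T


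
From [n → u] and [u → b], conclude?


Hypothetical syllogism: from (P → Q) and (Q → R), infer (P → R).
Chain the two implications through the shared middle term 'u'.

n → b


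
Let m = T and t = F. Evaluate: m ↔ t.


Biconditional is true when both operands have the same truth value.
Substitute: m=T, t=F.
T ↔ F evaluates to F.

F


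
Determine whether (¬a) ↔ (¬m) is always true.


Build the truth table over {a, m}:
a | m | φ
---------
F | F | T
T | F | F
F | T | F
T | T | T
Counterexample at row 2: with a=T, m=F, the formula is F.

No, it is not a tautology.


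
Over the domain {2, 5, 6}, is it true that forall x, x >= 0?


Evaluate the predicate on each element: 2:True, 5:True, 6:True.
Every element satisfies the predicate.

True


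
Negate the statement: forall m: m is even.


¬(forall x: φ) = exists x: ¬φ, and ¬(exists x: φ) = forall x: ¬φ.
Apply to the universal statement.

exists m: ~(m is even)


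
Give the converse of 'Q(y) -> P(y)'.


The converse of (P → Q) is (Q → P). It is not in general equivalent to the original.
Here P = 'Q(y)' and Q = 'P(y)'.

If P(y), then Q(y).


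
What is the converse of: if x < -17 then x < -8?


The converse of (P → Q) is (Q → P). It is not in general equivalent to the original.
Here P = 'x < -17' and Q = 'x < -8'.

If x < -8, then x < -17.


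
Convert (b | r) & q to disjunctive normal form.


Step 1: Distribute ∧ over ∨: (b ∨ r) ∧ q = (b ∧ q) ∨ (r ∧ q).

(b & q) | (r & q)


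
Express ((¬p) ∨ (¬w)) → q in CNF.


Step 1: Rewrite as ¬((¬p) ∨ (¬w)) ∨ q = (¬(¬p) ∧ ¬(¬w)) ∨ q.
Step 2: Distribute ∨ over ∧.
Step 3: Eliminate any double negations (¬¬X = X).

(p ∨ q) ∧ (w ∨ q)


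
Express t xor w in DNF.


Step 1: t ⊕ w is true exactly when they disagree: (t ∧ ¬w) ∨ (¬t ∧ w).

(t & (~w)) | ((~t) & w)


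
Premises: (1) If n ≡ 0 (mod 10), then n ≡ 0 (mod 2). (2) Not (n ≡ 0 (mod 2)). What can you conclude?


Modus tollens: from (P → Q) and ¬Q, infer ¬P.
Q = 'n ≡ 0 (mod 2)' is denied; since P → Q, P must also fail.

Not (n ≡ 0 (mod 10)).


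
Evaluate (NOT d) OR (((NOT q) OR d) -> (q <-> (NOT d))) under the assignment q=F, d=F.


Substitute q=F, d=F:
NOT d = T
NOT q = T
(NOT q) OR d = T OR F = T
NOT d = T
q <-> (NOT d) = F <-> T = F
((NOT q) OR d) -> (q <-> (NOT d)) = T -> F = F
(NOT d) OR (((NOT q) OR d) -> (q <-> (NOT d))) = T OR F = T

T


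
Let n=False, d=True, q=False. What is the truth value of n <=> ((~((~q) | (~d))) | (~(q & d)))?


Substitute n=False, d=True, q=False:
~q = True
~d = False
(~q) | (~d) = True | False = True
~((~q) | (~d)) = False
q & d = False & True = False
~(q & d) = True
(~((~q) | (~d))) | (~(q & d)) = False | True = True
n <=> ((~((~q) | (~d))) | (~(q & d))) = False <=> True = False

False


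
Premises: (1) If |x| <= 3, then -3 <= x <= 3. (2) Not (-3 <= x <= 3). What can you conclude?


Modus tollens: from (P → Q) and ¬Q, infer ¬P.
Q = '-3 <= x <= 3' is denied; since P → Q, P must also fail.

Not (|x| <= 3).


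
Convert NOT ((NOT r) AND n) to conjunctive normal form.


Step 1: Apply De Morgan: ¬((¬r) ∧ n) = ¬(¬r) ∨ ¬n.
Step 2: Eliminate any double negations (¬¬X = X).

r OR (NOT n)


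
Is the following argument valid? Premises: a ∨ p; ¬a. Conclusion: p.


This matches the form of disjunctive syllogism: the conclusion follows in every model of the premises.

Valid.


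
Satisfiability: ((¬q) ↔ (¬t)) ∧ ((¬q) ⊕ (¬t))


Check all 4 assignments over {q, t}:
q | t | φ
---------
F | F | F
T | F | F
F | T | F
T | T | F
No assignment makes the formula true.

Unsatisfiable.


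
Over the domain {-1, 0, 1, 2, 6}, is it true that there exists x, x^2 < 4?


Evaluate the predicate on each element: -1:T, 0:T, 1:T, 2:F, 6:F.
Witness x = -1 satisfies the predicate.

T


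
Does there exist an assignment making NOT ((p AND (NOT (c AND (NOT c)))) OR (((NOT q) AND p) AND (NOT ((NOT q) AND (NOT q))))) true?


Search for a satisfying assignment over {c, p, q}.
Try c=F, p=F, q=F: the formula evaluates to T.
A satisfying assignment exists.

Satisfiable.


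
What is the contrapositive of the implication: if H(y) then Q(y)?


The contrapositive of (P → Q) is (¬Q → ¬P); it is logically equivalent to the original.
Here P = 'H(y)' and Q = 'Q(y)'.

If not (Q(y)), then not (H(y)).


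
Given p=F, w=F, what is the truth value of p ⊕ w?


Exclusive or is true when exactly one operand is true.
Substitute: p=F, w=F.
F ⊕ F evaluates to F.

F


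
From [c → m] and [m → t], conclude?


Hypothetical syllogism: from (P → Q) and (Q → R), infer (P → R).
Chain the two implications through the shared middle term 'm'.

c → t


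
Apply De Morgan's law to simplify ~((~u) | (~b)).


De Morgan: the negation of a disjunction is the conjunction of the negations.
Distribute ~ across |, flipping it to &, and negate each literal.

u & b


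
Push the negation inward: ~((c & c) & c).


De Morgan: the negation of a conjunction is the disjunction of the negations.
Distribute ~ across &, flipping it to |, and negate each literal.

((~c) | (~c)) | (~c)


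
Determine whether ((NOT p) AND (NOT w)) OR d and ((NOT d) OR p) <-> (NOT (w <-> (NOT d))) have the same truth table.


Compare truth tables:
d | p | w | φ | ψ
-----------------
F | F | F | T | T
T | F | F | T | T
F | T | F | F | T
T | T | F | T | F
F | F | T | F | F
T | F | T | T | F
F | T | T | F | F
T | T | T | T | T
They differ at row 3 (d=F, p=T, w=F): φ=F but ψ=T.

No, they are not logically equivalent.


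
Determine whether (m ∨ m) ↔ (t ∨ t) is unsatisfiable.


Truth table over {m, t}:
m | t | φ
---------
F | F | T
T | F | F
F | T | F
T | T | T
Satisfying assignment at row 1: m=F, t=F gives T.

No, it is not a contradiction.


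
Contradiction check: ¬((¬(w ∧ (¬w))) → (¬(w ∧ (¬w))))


Truth table over {w}:
w | φ
-----
F | F
T | F
Every row is false.

Yes, it is a contradiction.


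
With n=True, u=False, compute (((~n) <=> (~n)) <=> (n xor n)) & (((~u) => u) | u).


Substitute n=True, u=False:
~n = False
~n = False
(~n) <=> (~n) = False <=> False = True
n xor n = True xor True = False
((~n) <=> (~n)) <=> (n xor n) = True <=> False = False
~u = True
(~u) => u = True => False = False
((~u) => u) | u = False | False = False
(((~n) <=> (~n)) <=> (n xor n)) & (((~u) => u) | u) = False & False = False

False


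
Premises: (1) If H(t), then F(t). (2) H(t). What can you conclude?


Modus ponens: from (P → Q) and P, infer Q.
P = 'H(t)' is asserted, and P → Q holds, so Q follows.

F(t).


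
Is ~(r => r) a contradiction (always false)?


Truth table over {r}:
r | φ
-----
False | False
True | False
Every row is false.

Yes, it is a contradiction.


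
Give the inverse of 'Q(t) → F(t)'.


The inverse of (P → Q) is (¬P → ¬Q). It is equivalent to the converse, not to the original.
Here P = 'Q(t)' and Q = 'F(t)'.

If not (Q(t)), then not (F(t)).


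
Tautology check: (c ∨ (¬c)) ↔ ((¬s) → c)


Build the truth table over {c, s}:
c | s | φ
---------
F | F | F
T | F | T
F | T | T
T | T | T
Counterexample at row 1: with c=F, s=F, the formula is F.

No, it is not a tautology.


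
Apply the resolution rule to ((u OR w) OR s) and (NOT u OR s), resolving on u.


The clauses contain complementary literals u and NOTu.
Resolution eliminates this pair and disjoins the remaining literals (merging duplicates).

(s OR w)


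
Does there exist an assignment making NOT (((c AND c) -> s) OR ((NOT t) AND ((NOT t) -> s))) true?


Search for a satisfying assignment over {c, s, t}.
Try c=T, s=F, t=F: the formula evaluates to T.
A satisfying assignment exists.

Satisfiable.


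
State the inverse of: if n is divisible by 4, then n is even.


The inverse of (P → Q) is (¬P → ¬Q). It is equivalent to the converse, not to the original.
Here P = 'n is divisible by 4' and Q = 'n is even'.

If not (n is divisible by 4), then not (n is even).


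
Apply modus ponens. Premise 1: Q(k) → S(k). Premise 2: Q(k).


Modus ponens: from (P → Q) and P, infer Q.
P = 'Q(k)' is asserted, and P → Q holds, so Q follows.

S(k).


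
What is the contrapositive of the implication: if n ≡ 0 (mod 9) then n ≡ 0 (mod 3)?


The contrapositive of (P → Q) is (¬Q → ¬P); it is logically equivalent to the original.
Here P = 'n ≡ 0 (mod 9)' and Q = 'n ≡ 0 (mod 3)'.

If not (n ≡ 0 (mod 3)), then not (n ≡ 0 (mod 9)).


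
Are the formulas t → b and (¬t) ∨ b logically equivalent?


Compare truth tables:
b | t | φ | ψ
-------------
F | F | T | T
T | F | T | T
F | T | F | F
T | T | T | T
The columns φ and ψ agree on every row.

Yes, they are logically equivalent.


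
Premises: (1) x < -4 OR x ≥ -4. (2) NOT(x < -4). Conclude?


Disjunctive syllogism: from (P ∨ Q) and ¬P, infer Q.
One disjunct, 'x < -4', is ruled out; the other must hold.

x ≥ -4


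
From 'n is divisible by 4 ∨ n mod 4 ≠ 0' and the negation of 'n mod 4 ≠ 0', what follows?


Disjunctive syllogism: from (P ∨ Q) and ¬P, infer Q.
One disjunct, 'n mod 4 ≠ 0', is ruled out; the other must hold.

n is divisible by 4


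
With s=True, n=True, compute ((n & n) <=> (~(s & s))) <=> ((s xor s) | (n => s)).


Substitute s=True, n=True:
n & n = True & True = True
s & s = True & True = True
~(s & s) = False
(n & n) <=> (~(s & s)) = True <=> False = False
s xor s = True xor True = False
n => s = True => True = True
(s xor s) | (n => s) = False | True = True
((n & n) <=> (~(s & s))) <=> ((s xor s) | (n => s)) = False <=> True = False

False


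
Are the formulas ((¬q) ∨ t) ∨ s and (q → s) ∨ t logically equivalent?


Compare truth tables:
q | s | t | φ | ψ
-----------------
F | F | F | T | T
T | F | F | F | F
F | T | F | T | T
T | T | F | T | T
F | F | T | T | T
T | F | T | T | T
F | T | T | T | T
T | T | T | T | T
The columns φ and ψ agree on every row.

Yes, they are logically equivalent.


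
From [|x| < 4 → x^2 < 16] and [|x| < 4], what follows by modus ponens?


Modus ponens: from (P → Q) and P, infer Q.
P = '|x| < 4' is asserted, and P → Q holds, so Q follows.

x^2 < 16.


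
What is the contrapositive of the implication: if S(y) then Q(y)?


The contrapositive of (P → Q) is (¬Q → ¬P); it is logically equivalent to the original.
Here P = 'S(y)' and Q = 'Q(y)'.

If not (Q(y)), then not (S(y)).


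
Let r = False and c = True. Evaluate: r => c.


Implication is false only when antecedent is true and consequent is false.
Substitute: r=False, c=True.
False => True evaluates to True.

True


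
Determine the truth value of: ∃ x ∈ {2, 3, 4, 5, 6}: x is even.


Evaluate the predicate on each element: 2:T, 3:F, 4:T, 5:F, 6:T.
Witness x = 2 satisfies the predicate.

T


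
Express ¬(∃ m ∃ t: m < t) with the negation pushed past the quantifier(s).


Negation flips each quantifier (∀↔∃) and negates the inner predicate.
¬(∃ m ∃ t: φ) = ∀ m ∀ t: ¬φ.

∀ m ∀ t: ¬(m < t)


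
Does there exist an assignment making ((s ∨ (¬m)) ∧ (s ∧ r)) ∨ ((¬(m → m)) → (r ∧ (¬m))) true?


Search for a satisfying assignment over {m, r, s}.
Try m=F, r=F, s=F: the formula evaluates to T.
A satisfying assignment exists.

Satisfiable.


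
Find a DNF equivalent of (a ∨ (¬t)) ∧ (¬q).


Step 1: Distribute ∧ over ∨: (a ∨ (¬t)) ∧ (¬q) = (a ∧ (¬q)) ∨ ((¬t) ∧ (¬q)).

(a ∧ (¬q)) ∨ ((¬t) ∧ (¬q))


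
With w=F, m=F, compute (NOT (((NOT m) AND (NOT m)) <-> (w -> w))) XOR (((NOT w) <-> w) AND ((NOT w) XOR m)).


Substitute w=F, m=F:
… (earlier sub-steps elided)
(NOT m) AND (NOT m) = T AND T = T
w -> w = F -> F = T
((NOT m) AND (NOT m)) <-> (w -> w) = T <-> T = T
NOT (((NOT m) AND (NOT m)) <-> (w -> w)) = F
NOT w = T
(NOT w) <-> w = T <-> F = F
NOT w = T
(NOT w) XOR m = T XOR F = T
((NOT w) <-> w) AND ((NOT w) XOR m) = F AND T = F
(NOT (((NOT m) AND (NOT m)) <-> (w -> w))) XOR (((NOT w) <-> w) AND ((NOT w) XOR m)) = F XOR F = F

F


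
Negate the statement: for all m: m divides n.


¬(for all x: φ) = there exists x: ¬φ, and ¬(there exists x: φ) = for all x: ¬φ.
Apply to the universal statement.

there exists m: NOT(m divides n)


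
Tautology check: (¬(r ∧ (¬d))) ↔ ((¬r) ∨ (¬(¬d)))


Build the truth table over {d, r}:
d | r | φ
---------
F | F | T
T | F | T
F | T | T
T | T | T
Every row evaluates to true.

Yes, it is a tautology.


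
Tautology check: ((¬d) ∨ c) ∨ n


Build the truth table over {c, d, n}:
c | d | n | φ
-------------
F | F | F | T
T | F | F | T
F | T | F | F
T | T | F | T
F | F | T | T
T | F | T | T
F | T | T | T
T | T | T | T
Counterexample at row 3: with c=F, d=T, n=F, the formula is F.

No, it is not a tautology.


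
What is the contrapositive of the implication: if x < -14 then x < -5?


The contrapositive of (P → Q) is (¬Q → ¬P); it is logically equivalent to the original.
Here P = 'x < -14' and Q = 'x < -5'.

If not (x < -5), then not (x < -14).


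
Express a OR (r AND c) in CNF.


Step 1: Distribute ∨ over ∧: a ∨ (r ∧ c) = (a ∨ r) ∧ (a ∨ c).

(a OR r) AND (a OR c)


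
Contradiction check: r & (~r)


Truth table over {r}:
r | φ
-----
False | False
True | False
Every row is false.

Yes, it is a contradiction.


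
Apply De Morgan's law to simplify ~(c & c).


De Morgan: the negation of a conjunction is the disjunction of the negations.
Distribute ~ across &, flipping it to |, and negate each literal.

(~c) | (~c)


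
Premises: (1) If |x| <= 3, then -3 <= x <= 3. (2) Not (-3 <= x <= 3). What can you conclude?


Modus tollens: from (P → Q) and ¬Q, infer ¬P.
Q = '-3 <= x <= 3' is denied; since P → Q, P must also fail.

Not (|x| <= 3).


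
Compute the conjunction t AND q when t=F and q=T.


Conjunction is true only when both operands are true.
Substitute: t=F, q=T.
F AND T evaluates to F.

F


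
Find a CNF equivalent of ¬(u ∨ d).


Step 1: Apply De Morgan: ¬(u ∨ d) = ¬u ∧ ¬d.

(¬u) ∧ (¬d)


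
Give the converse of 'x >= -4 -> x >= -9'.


The converse of (P → Q) is (Q → P). It is not in general equivalent to the original.
Here P = 'x >= -4' and Q = 'x >= -9'.

If x >= -9, then x >= -4.


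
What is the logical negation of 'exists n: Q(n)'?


¬(forall x: φ) = exists x: ¬φ, and ¬(exists x: φ) = forall x: ¬φ.
Apply to the existential statement.

forall n: ~(Q(n))


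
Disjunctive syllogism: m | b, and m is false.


Disjunctive syllogism: from (P ∨ Q) and ¬P, infer Q.
One disjunct, 'm', is ruled out; the other must hold.

b


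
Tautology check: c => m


Build the truth table over {c, m}:
c | m | φ
---------
False | False | True
True | False | False
False | True | True
True | True | True
Counterexample at row 2: with c=True, m=False, the formula is False.

No, it is not a tautology.


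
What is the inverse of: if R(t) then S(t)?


The inverse of (P → Q) is (¬P → ¬Q). It is equivalent to the converse, not to the original.
Here P = 'R(t)' and Q = 'S(t)'.

If not (R(t)), then not (S(t)).


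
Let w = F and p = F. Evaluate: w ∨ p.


Disjunction is false only when both operands are false.
Substitute: w=F, p=F.
F ∨ F evaluates to F.

F


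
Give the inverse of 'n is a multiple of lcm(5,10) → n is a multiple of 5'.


The inverse of (P → Q) is (¬P → ¬Q). It is equivalent to the converse, not to the original.
Here P = 'n is a multiple of lcm(5,10)' and Q = 'n is a multiple of 5'.

If not (n is a multiple of lcm(5,10)), then not (n is a multiple of 5).


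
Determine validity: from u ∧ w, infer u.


This matches the form of conjunction elimination: the conclusion follows in every model of the premises.

Valid.


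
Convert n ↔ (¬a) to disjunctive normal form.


Step 1: n ↔ (¬a) is true exactly when both agree: (n ∧ (¬a)) ∨ (¬n ∧ ¬(¬a)).
Step 2: Eliminate any double negations (¬¬X = X).

(n ∧ (¬a)) ∨ ((¬n) ∧ a)


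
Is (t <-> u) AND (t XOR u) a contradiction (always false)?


Truth table over {t, u}:
t | u | φ
---------
F | F | F
T | F | F
F | T | F
T | T | F
Every row is false.

Yes, it is a contradiction.


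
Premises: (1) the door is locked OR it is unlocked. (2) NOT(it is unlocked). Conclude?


Disjunctive syllogism: from (P ∨ Q) and ¬P, infer Q.
One disjunct, 'it is unlocked', is ruled out; the other must hold.

the door is locked


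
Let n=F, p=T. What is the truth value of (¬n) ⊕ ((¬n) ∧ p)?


Substitute n=F, p=T:
¬n = T
¬n = T
(¬n) ∧ p = T ∧ T = T
(¬n) ⊕ ((¬n) ∧ p) = T ⊕ T = F

F


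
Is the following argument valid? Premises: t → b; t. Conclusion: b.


This matches the form of modus ponens: the conclusion follows in every model of the premises.

Valid.


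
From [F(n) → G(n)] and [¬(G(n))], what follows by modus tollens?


Modus tollens: from (P → Q) and ¬Q, infer ¬P.
Q = 'G(n)' is denied; since P → Q, P must also fail.

Not (F(n)).


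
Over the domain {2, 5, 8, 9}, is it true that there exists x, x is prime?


Evaluate the predicate on each element: 2:T, 5:T, 8:F, 9:F.
Witness x = 2 satisfies the predicate.

T


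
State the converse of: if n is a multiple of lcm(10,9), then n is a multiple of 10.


The converse of (P → Q) is (Q → P). It is not in general equivalent to the original.
Here P = 'n is a multiple of lcm(10,9)' and Q = 'n is a multiple of 10'.

If n is a multiple of 10, then n is a multiple of lcm(10,9).


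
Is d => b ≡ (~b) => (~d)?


Compare truth tables:
b | d | φ | ψ
-------------
False | False | True | True
True | False | True | True
False | True | False | False
True | True | True | True
The columns φ and ψ agree on every row.

Yes, they are logically equivalent.


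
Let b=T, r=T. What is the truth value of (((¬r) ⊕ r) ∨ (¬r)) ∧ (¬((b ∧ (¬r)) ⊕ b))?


Substitute b=T, r=T:
¬r = F
(¬r) ⊕ r = F ⊕ T = T
¬r = F
((¬r) ⊕ r) ∨ (¬r) = T ∨ F = T
¬r = F
b ∧ (¬r) = T ∧ F = F
(b ∧ (¬r)) ⊕ b = F ⊕ T = T
¬((b ∧ (¬r)) ⊕ b) = F
(((¬r) ⊕ r) ∨ (¬r)) ∧ (¬((b ∧ (¬r)) ⊕ b)) = T ∧ F = F

F


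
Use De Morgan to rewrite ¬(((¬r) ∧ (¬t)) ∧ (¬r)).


De Morgan: the negation of a conjunction is the disjunction of the negations.
Distribute ¬ across ∧, flipping it to ∨, and negate each literal.

(r ∨ t) ∨ r


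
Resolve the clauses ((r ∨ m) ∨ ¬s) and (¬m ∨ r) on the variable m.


The clauses contain complementary literals m and ¬m.
Resolution eliminates this pair and disjoins the remaining literals (merging duplicates).

(r ∨ ¬s)


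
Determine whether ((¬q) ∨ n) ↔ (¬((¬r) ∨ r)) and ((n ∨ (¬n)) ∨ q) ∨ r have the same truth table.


Compare truth tables:
n | q | r | φ | ψ
-----------------
F | F | F | F | T
T | F | F | F | T
F | T | F | T | T
T | T | F | F | T
F | F | T | F | T
T | F | T | F | T
F | T | T | T | T
T | T | T | F | T
They differ at row 1 (n=F, q=F, r=F): φ=F but ψ=T.

No, they are not logically equivalent.


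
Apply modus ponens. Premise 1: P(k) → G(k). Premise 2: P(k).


Modus ponens: from (P → Q) and P, infer Q.
P = 'P(k)' is asserted, and P → Q holds, so Q follows.

G(k).


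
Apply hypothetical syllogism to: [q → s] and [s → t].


Hypothetical syllogism: from (P → Q) and (Q → R), infer (P → R).
Chain the two implications through the shared middle term 's'.

q → t


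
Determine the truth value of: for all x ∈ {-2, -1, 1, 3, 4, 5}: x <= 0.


Evaluate the predicate on each element: -2:T, -1:T, 1:F, 3:F, 4:F, 5:F.
Counterexample x = 1 fails the predicate.

F


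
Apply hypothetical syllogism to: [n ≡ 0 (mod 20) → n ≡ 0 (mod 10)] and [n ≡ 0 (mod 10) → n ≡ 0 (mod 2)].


Hypothetical syllogism: from (P → Q) and (Q → R), infer (P → R).
Chain the two implications through the shared middle term 'n ≡ 0 (mod 10)'.

n ≡ 0 (mod 20) → n ≡ 0 (mod 2)


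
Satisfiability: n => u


Search for a satisfying assignment over {n, u}.
Try n=False, u=False: the formula evaluates to True.
A satisfying assignment exists.

Satisfiable.


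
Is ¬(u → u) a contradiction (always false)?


Truth table over {u}:
u | φ
-----
F | F
T | F
Every row is false.

Yes, it is a contradiction.


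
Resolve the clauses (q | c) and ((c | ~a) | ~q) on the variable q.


The clauses contain complementary literals q and ~q.
Resolution eliminates this pair and disjoins the remaining literals (merging duplicates).

(c | ~a)


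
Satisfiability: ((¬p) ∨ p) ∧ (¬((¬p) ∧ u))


Search for a satisfying assignment over {p, u}.
Try p=F, u=F: the formula evaluates to T.
A satisfying assignment exists.

Satisfiable.


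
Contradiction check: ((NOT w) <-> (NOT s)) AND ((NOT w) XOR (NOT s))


Truth table over {s, w}:
s | w | φ
---------
F | F | F
T | F | F
F | T | F
T | T | F
Every row is false.

Yes, it is a contradiction.


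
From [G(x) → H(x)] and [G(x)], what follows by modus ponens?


Modus ponens: from (P → Q) and P, infer Q.
P = 'G(x)' is asserted, and P → Q holds, so Q follows.

H(x).


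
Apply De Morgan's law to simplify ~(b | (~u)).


De Morgan: the negation of a disjunction is the conjunction of the negations.
Distribute ~ across |, flipping it to &, and negate each literal.

(~b) & u


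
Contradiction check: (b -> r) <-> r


Truth table over {b, r}:
b | r | φ
---------
F | F | F
T | F | T
F | T | T
T | T | T
Satisfying assignment at row 2: b=T, r=F gives T.

No, it is not a contradiction.


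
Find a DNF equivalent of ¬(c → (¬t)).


Step 1: Rewrite implication then negate: ¬(¬c ∨ (¬t)) = c ∧ ¬(¬t).
Step 2: Eliminate any double negations (¬¬X = X).

c ∧ t


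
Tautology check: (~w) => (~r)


Build the truth table over {r, w}:
r | w | φ
---------
False | False | True
True | False | False
False | True | True
True | True | True
Counterexample at row 2: with r=True, w=False, the formula is False.

No, it is not a tautology.


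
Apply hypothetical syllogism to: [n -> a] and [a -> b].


Hypothetical syllogism: from (P → Q) and (Q → R), infer (P → R).
Chain the two implications through the shared middle term 'a'.

n -> b


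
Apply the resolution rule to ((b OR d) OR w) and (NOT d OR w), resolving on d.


The clauses contain complementary literals d and NOTd.
Resolution eliminates this pair and disjoins the remaining literals (merging duplicates).

(w OR b)


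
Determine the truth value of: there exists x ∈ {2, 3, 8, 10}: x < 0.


Evaluate the predicate on each element: 2:F, 3:F, 8:F, 10:F.
No element satisfies the predicate.

F


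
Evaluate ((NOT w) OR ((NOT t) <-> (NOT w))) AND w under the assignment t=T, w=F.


Substitute t=T, w=F:
NOT w = T
NOT t = F
NOT w = T
(NOT t) <-> (NOT w) = F <-> T = F
(NOT w) OR ((NOT t) <-> (NOT w)) = T OR F = T
((NOT w) OR ((NOT t) <-> (NOT w))) AND w = T AND F = F

F


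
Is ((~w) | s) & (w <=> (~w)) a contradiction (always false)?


Truth table over {s, w}:
s | w | φ
---------
False | False | False
True | False | False
False | True | False
True | True | False
Every row is false.

Yes, it is a contradiction.


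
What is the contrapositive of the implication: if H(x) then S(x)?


The contrapositive of (P → Q) is (¬Q → ¬P); it is logically equivalent to the original.
Here P = 'H(x)' and Q = 'S(x)'.

If not (S(x)), then not (H(x)).


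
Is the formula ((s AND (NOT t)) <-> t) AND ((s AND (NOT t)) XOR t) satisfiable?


Check all 4 assignments over {s, t}:
s | t | φ
---------
F | F | F
T | F | F
F | T | F
T | T | F
No assignment makes the formula true.

Unsatisfiable.


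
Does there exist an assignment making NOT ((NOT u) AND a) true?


Search for a satisfying assignment over {a, u}.
Try a=F, u=F: the formula evaluates to T.
A satisfying assignment exists.

Satisfiable.


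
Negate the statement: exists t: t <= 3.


¬(forall x: φ) = exists x: ¬φ, and ¬(exists x: φ) = forall x: ¬φ.
Apply to the existential statement.

forall t: ~(t <= 3)


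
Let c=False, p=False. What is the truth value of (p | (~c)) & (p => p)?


Substitute c=False, p=False:
~c = True
p | (~c) = False | True = True
p => p = False => False = True
(p | (~c)) & (p => p) = True & True = True

True


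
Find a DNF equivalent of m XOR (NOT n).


Step 1: m ⊕ (¬n) is true exactly when they disagree: (m ∧ ¬(¬n)) ∨ (¬m ∧ (¬n)).
Step 2: Eliminate any double negations (¬¬X = X).

(m AND n) OR ((NOT m) AND (NOT n))


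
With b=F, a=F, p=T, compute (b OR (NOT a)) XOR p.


Substitute b=F, a=F, p=T:
NOT a = T
b OR (NOT a) = F OR T = T
(b OR (NOT a)) XOR p = T XOR T = F

F


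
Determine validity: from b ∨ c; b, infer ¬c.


This is affirming a disjunct (fallacy). There exist truth assignments where the premises are all true but the conclusion is false.

Invalid.


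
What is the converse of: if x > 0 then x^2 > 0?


The converse of (P → Q) is (Q → P). It is not in general equivalent to the original.
Here P = 'x > 0' and Q = 'x^2 > 0'.

If x^2 > 0, then x > 0.


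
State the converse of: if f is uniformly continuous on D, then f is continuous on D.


The converse of (P → Q) is (Q → P). It is not in general equivalent to the original.
Here P = 'f is uniformly continuous on D' and Q = 'f is continuous on D'.

If f is continuous on D, then f is uniformly continuous on D.


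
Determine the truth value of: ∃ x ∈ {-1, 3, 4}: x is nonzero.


Evaluate the predicate on each element: -1:T, 3:T, 4:T.
Witness x = -1 satisfies the predicate.

T


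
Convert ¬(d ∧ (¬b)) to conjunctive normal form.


Step 1: Apply De Morgan: ¬(d ∧ (¬b)) = ¬d ∨ ¬(¬b).
Step 2: Eliminate any double negations (¬¬X = X).

(¬d) ∨ b


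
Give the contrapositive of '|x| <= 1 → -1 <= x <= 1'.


The contrapositive of (P → Q) is (¬Q → ¬P); it is logically equivalent to the original.
Here P = '|x| <= 1' and Q = '-1 <= x <= 1'.

If not (-1 <= x <= 1), then not (|x| <= 1).


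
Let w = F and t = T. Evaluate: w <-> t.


Biconditional is true when both operands have the same truth value.
Substitute: w=F, t=T.
F <-> T evaluates to F.

F


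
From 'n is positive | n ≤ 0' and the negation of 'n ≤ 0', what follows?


Disjunctive syllogism: from (P ∨ Q) and ¬P, infer Q.
One disjunct, 'n ≤ 0', is ruled out; the other must hold.

n is positive


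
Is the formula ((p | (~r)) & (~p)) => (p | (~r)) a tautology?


Build the truth table over {p, r}:
p | r | φ
---------
False | False | True
True | False | True
False | True | True
True | True | True
Every row evaluates to true.

Yes, it is a tautology.


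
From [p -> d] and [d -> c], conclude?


Hypothetical syllogism: from (P → Q) and (Q → R), infer (P → R).
Chain the two implications through the shared middle term 'd'.

p -> c


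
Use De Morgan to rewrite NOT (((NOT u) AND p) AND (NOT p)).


De Morgan: the negation of a conjunction is the disjunction of the negations.
Distribute NOT across AND, flipping it to OR, and negate each literal.

(u OR (NOT p)) OR p


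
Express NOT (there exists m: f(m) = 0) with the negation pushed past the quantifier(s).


¬(for all x: φ) = there exists x: ¬φ, and ¬(there exists x: φ) = for all x: ¬φ.
Apply to the existential statement.

for all m: NOT(f(m) = 0)


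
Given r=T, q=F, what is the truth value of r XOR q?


Exclusive or is true when exactly one operand is true.
Substitute: r=T, q=F.
T XOR F evaluates to T.

T


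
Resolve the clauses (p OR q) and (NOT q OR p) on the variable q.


The clauses contain complementary literals q and NOTq.
Resolution eliminates this pair and disjoins the remaining literals (merging duplicates).

p


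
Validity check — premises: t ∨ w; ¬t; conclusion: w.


This matches the form of disjunctive syllogism: the conclusion follows in every model of the premises.

Valid.


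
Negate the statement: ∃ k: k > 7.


¬(∀ x: φ) = ∃ x: ¬φ, and ¬(∃ x: φ) = ∀ x: ¬φ.
Apply to the existential statement.

∀ k: ¬(k > 7)


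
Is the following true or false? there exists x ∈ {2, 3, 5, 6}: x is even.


Evaluate the predicate on each element: 2:T, 3:F, 5:F, 6:T.
Witness x = 2 satisfies the predicate.

T


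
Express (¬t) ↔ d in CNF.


Step 1: Rewrite (¬t) ↔ d as ((¬t) → d) ∧ (d → (¬t)).
Step 2: Rewrite each implication as a disjunction.
Step 3: Eliminate any double negations (¬¬X = X).

(t ∨ d) ∧ ((¬d) ∨ (¬t))


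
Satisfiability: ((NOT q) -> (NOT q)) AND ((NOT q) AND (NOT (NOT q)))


Check all 2 assignments over {q}:
q | φ
-----
F | F
T | F
No assignment makes the formula true.

Unsatisfiable.


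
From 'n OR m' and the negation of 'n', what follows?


Disjunctive syllogism: from (P ∨ Q) and ¬P, infer Q.
One disjunct, 'n', is ruled out; the other must hold.

m


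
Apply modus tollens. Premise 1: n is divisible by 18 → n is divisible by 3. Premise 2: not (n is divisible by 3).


Modus tollens: from (P → Q) and ¬Q, infer ¬P.
Q = 'n is divisible by 3' is denied; since P → Q, P must also fail.

Not (n is divisible by 18).


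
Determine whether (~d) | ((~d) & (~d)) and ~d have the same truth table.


Compare truth tables:
d | φ | ψ
---------
False | True | True
True | False | False
The columns φ and ψ agree on every row.

Yes, they are logically equivalent.


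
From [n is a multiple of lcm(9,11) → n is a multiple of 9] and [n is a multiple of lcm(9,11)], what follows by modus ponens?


Modus ponens: from (P → Q) and P, infer Q.
P = 'n is a multiple of lcm(9,11)' is asserted, and P → Q holds, so Q follows.

n is a multiple of 9.


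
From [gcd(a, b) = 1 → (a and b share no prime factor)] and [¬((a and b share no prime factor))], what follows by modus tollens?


Modus tollens: from (P → Q) and ¬Q, infer ¬P.
Q = '(a and b share no prime factor)' is denied; since P → Q, P must also fail.

Not (gcd(a, b) = 1).


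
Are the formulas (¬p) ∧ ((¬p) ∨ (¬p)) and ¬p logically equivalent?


Compare truth tables:
p | φ | ψ
---------
F | T | T
T | F | F
The columns φ and ψ agree on every row.

Yes, they are logically equivalent.


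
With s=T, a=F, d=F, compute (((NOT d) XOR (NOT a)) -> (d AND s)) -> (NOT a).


Substitute s=T, a=F, d=F:
NOT d = T
NOT a = T
(NOT d) XOR (NOT a) = T XOR T = F
d AND s = F AND T = F
((NOT d) XOR (NOT a)) -> (d AND s) = F -> F = T
NOT a = T
(((NOT d) XOR (NOT a)) -> (d AND s)) -> (NOT a) = T -> T = T

T


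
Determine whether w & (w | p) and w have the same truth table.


Compare truth tables:
p | w | φ | ψ
-------------
False | False | False | False
True | False | False | False
False | True | True | True
True | True | True | True
The columns φ and ψ agree on every row.

Yes, they are logically equivalent.


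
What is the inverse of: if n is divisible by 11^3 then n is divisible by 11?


The inverse of (P → Q) is (¬P → ¬Q). It is equivalent to the converse, not to the original.
Here P = 'n is divisible by 11^3' and Q = 'n is divisible by 11'.

If not (n is divisible by 11^3), then not (n is divisible by 11).


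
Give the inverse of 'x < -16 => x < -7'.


The inverse of (P → Q) is (¬P → ¬Q). It is equivalent to the converse, not to the original.
Here P = 'x < -16' and Q = 'x < -7'.

If not (x < -16), then not (x < -7).


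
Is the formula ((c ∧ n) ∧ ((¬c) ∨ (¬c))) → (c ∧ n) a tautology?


Build the truth table over {c, n}:
c | n | φ
---------
F | F | T
T | F | T
F | T | T
T | T | T
Every row evaluates to true.

Yes, it is a tautology.


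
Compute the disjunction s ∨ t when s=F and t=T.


Disjunction is false only when both operands are false.
Substitute: s=F, t=T.
F ∨ T evaluates to T.

T


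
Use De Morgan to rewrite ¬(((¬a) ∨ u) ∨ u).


De Morgan: the negation of a disjunction is the conjunction of the negations.
Distribute ¬ across ∨, flipping it to ∧, and negate each literal.

(a ∧ (¬u)) ∧ (¬u)


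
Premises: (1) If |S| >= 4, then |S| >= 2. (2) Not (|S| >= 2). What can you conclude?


Modus tollens: from (P → Q) and ¬Q, infer ¬P.
Q = '|S| >= 2' is denied; since P → Q, P must also fail.

Not (|S| >= 4).


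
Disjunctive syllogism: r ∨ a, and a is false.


Disjunctive syllogism: from (P ∨ Q) and ¬P, infer Q.
One disjunct, 'a', is ruled out; the other must hold.

r


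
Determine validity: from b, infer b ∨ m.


This matches the form of disjunction introduction: the conclusion follows in every model of the premises.

Valid.


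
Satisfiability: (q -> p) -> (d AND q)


Search for a satisfying assignment over {d, p, q}.
Try d=F, p=F, q=T: the formula evaluates to T.
A satisfying assignment exists.

Satisfiable.


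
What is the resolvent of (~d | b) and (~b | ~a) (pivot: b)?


The clauses contain complementary literals b and ~b.
Resolution eliminates this pair and disjoins the remaining literals (merging duplicates).

(~d | ~a)


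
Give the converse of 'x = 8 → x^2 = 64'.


The converse of (P → Q) is (Q → P). It is not in general equivalent to the original.
Here P = 'x = 8' and Q = 'x^2 = 64'.

If x^2 = 64, then x = 8.


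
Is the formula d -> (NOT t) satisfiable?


Search for a satisfying assignment over {d, t}.
Try d=F, t=F: the formula evaluates to T.
A satisfying assignment exists.

Satisfiable.


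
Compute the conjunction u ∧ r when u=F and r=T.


Conjunction is true only when both operands are true.
Substitute: u=F, r=T.
F ∧ T evaluates to F.

F


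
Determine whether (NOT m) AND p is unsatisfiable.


Truth table over {m, p}:
m | p | φ
---------
F | F | F
T | F | F
F | T | T
T | T | F
Satisfying assignment at row 3: m=F, p=T gives T.

No, it is not a contradiction.


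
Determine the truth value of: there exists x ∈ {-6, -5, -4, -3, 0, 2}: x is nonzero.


Evaluate the predicate on each element: -6:T, -5:T, -4:T, -3:T, 0:F, 2:T.
Witness x = -6 satisfies the predicate.

T


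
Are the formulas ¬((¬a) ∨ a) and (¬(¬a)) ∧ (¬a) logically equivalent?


Compare truth tables:
a | φ | ψ
---------
F | F | F
T | F | F
The columns φ and ψ agree on every row.

Yes, they are logically equivalent.


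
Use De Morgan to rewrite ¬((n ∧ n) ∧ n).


De Morgan: the negation of a conjunction is the disjunction of the negations.
Distribute ¬ across ∧, flipping it to ∨, and negate each literal.

((¬n) ∨ (¬n)) ∨ (¬n)


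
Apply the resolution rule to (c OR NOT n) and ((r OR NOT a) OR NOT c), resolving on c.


The clauses contain complementary literals c and NOTc.
Resolution eliminates this pair and disjoins the remaining literals (merging duplicates).

((NOT n OR NOT a) OR r)
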